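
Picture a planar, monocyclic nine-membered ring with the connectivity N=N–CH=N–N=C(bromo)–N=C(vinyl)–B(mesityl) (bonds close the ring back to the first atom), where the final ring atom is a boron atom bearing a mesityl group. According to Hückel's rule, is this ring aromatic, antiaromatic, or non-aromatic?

Every ring atom contributes a p orbital perpendicular to the ring (each doubly-bonded ring atom is sp² with one p-orbital electron; each =N– nitrogen is pyridine-type (lone pair in the sp² plane, one electron in the p orbital); the boron has an empty p orbital), so the π system is cyclic and fully conjugated.
Counting π electrons: 4 × 2 = 8 from the double-bond units + 0 from the B(mesityl) atom = 8.
With 8 = 4·2 π electrons, Hückel's rule classifies the planar ring as antiaromatic.

Antiaromatic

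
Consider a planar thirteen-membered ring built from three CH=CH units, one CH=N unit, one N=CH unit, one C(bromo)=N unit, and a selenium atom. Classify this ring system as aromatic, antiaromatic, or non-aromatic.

Aromatic

Check conjugation: each doubly-bonded ring atom is sp² with one p-orbital electron; each sp² =N– keeps its lone pair in-plane and puts one electron into the π system; the selenium donates one lone pair from its p orbital — every position has a p orbital, so the cyclic π system is continuous.
Counting π electrons: 6 × 2 = 12 from the double-bond units + 2 from the Se atom = 14.
Since 14 = 4·3 + 2, the ring meets the 4n+2 criterion.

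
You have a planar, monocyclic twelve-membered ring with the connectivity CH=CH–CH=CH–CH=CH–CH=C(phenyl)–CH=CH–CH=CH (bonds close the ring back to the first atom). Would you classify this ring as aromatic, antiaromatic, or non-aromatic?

All ring atoms are sp² and supply a p orbital to the ring (each doubly-bonded ring atom is sp² with one p-orbital electron); the conjugation is uninterrupted.
Adding the contributions, 6 × 2 = 12 from the 6 double-bond units.
With 12 = 4·3 π electrons, Hückel's rule classifies the planar ring as antiaromatic.

Antiaromatic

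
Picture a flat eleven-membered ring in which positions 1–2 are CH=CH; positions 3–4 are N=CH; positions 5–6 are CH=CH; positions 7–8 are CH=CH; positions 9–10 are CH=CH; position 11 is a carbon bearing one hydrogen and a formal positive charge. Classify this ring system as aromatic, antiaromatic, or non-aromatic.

All ring atoms are sp² and supply a p orbital to the ring (the double-bond atoms are sp², each contributing one p electron; each =N– nitrogen is pyridine-type (lone pair in the sp² plane, one electron in the p orbital); the carbocation has an empty p orbital); the conjugation is uninterrupted.
Tallying contributions gives 5 × 2 = 10 from the double-bond units + 0 from the CH(+) atom = 10.
Since 10 = 4·2 + 2, the ring meets the 4n+2 criterion.

Aromatic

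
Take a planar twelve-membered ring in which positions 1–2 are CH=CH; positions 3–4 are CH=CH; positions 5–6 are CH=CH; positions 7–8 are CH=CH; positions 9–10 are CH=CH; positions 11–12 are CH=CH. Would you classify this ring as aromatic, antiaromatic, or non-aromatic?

The p orbitals form a continuous loop: every atom in a ring double bond is sp² and brings one electron to the p orbital. The ring is fully conjugated.
Counting π electrons: 6 × 2 = 12 from the 6 double-bond units.
12 is a 4n count (n = 3), so the planar conjugated ring is antiaromatic.

Antiaromatic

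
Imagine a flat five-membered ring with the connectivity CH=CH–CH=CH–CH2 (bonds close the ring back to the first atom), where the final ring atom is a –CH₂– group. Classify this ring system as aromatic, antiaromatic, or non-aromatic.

Because the tetrahedral CH₂ carbon is sp³ and has no p orbital in the ring π system at the CH2 position, the π system cannot extend all the way around the ring.
A ring that is not fully conjugated cannot be aromatic or antiaromatic regardless of its π-electron count.

Non-aromatic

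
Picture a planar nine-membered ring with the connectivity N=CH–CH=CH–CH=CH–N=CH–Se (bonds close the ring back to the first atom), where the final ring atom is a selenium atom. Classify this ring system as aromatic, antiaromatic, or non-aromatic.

All ring atoms are sp² and supply a p orbital to the ring (the double-bond atoms are sp², each contributing one p electron; each =N– nitrogen is pyridine-type (lone pair in the sp² plane, one electron in the p orbital); the selenium donates one lone pair from its p orbital); the conjugation is uninterrupted.
π-electron count: 4 × 2 = 8 from the double-bond units + 2 from the Se atom = 10.
With 10 π electrons (n = 2), the Hückel 4n+2 condition holds.

Aromatic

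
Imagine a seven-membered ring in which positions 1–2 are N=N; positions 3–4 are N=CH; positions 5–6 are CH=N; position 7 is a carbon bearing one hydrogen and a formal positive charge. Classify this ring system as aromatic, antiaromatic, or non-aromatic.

The p orbitals form a continuous loop: every atom in a ring double bond is sp² and brings one electron to the p orbital; each sp² =N– keeps its lone pair in-plane and puts one electron into the π system; the carbocation has an empty p orbital. The ring is fully conjugated.
Counting π electrons: 3 × 2 = 6 from the double-bond units + 0 from the CH(+) atom = 6.
With 6 π electrons (n = 1), the Hückel 4n+2 condition holds.

Aromatic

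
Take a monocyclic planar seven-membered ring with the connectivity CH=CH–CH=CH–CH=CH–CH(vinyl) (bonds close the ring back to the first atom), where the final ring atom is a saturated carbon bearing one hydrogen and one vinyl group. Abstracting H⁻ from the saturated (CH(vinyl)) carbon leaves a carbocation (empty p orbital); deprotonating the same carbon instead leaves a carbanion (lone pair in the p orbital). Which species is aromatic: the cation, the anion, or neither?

The cation

Both ions have a continuous loop of p orbitals — each ring atom is sp².
Cation: 3 × 2 + 0 = 6 π electrons → 4(1)+2, aromatic.
Anion: 3 × 2 + 2 = 8 π electrons → 4(2), antiaromatic.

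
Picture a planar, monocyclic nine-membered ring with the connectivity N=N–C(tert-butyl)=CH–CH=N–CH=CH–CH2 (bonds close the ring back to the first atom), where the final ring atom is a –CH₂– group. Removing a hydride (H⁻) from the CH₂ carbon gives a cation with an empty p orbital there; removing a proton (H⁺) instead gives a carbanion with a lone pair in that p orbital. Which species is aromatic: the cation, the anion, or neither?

In either ion the ring is fully conjugated: every atom, including the new sp² carbon, supplies a p orbital.
Cation: 4 × 2 + 0 = 8 π electrons → 4(2), antiaromatic.
Anion: 4 × 2 + 2 = 10 π electrons → 4(2)+2, aromatic.

The anion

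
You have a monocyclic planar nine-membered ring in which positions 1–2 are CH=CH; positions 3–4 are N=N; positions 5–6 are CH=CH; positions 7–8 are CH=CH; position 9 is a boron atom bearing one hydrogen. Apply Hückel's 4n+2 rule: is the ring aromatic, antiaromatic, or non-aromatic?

The p orbitals form a continuous loop: the double-bond atoms are sp², each contributing one p electron; each sp² =N– keeps its lone pair in-plane and puts one electron into the π system; the boron has an empty p orbital. The ring is fully conjugated.
Tallying contributions gives 4 × 2 = 8 from the double-bond units + 0 from the BH atom = 8.
8 = 4(2); a planar, fully conjugated 4n system is antiaromatic.

Antiaromatic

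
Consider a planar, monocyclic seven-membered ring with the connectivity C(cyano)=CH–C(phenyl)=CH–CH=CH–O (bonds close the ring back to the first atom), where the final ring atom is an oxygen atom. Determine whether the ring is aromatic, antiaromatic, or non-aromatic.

All ring atoms are sp² and supply a p orbital to the ring (the double-bond atoms are sp², each contributing one p electron; the oxygen donates one lone pair from its p orbital); the conjugation is uninterrupted.
Adding the contributions, 3 × 2 = 6 from the double-bond units + 2 from the O atom = 8.
8 = 4(2); a planar, fully conjugated 4n system is antiaromatic.

Antiaromatic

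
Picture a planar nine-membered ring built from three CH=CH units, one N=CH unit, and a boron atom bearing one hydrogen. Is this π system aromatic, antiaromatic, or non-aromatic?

Antiaromatic

All ring atoms are sp² and supply a p orbital to the ring (the double-bond atoms are sp², each contributing one p electron; each =N– nitrogen is pyridine-type (lone pair in the sp² plane, one electron in the p orbital); the boron has an empty p orbital); the conjugation is uninterrupted.
Counting π electrons: 4 × 2 = 8 from the double-bond units + 0 from the BH atom = 8.
8 is a 4n count (n = 2), so the planar conjugated ring is antiaromatic.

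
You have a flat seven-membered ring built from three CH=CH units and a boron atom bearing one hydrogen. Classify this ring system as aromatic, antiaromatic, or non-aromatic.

Aromatic

Every ring atom contributes a p orbital perpendicular to the ring (every atom in a ring double bond is sp² and brings one electron to the p orbital; the boron has an empty p orbital), so the π system is cyclic and fully conjugated.
Tallying contributions gives 3 × 2 = 6 from the double-bond units + 0 from the BH atom = 6.
That gives a 4n+2 count (6, n = 1).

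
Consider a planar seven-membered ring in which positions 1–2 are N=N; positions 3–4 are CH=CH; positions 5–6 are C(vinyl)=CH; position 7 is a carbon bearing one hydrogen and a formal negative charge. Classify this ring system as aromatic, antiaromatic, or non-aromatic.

Antiaromatic

Check conjugation: every atom in a ring double bond is sp² and brings one electron to the p orbital; each =N– nitrogen is pyridine-type (lone pair in the sp² plane, one electron in the p orbital); the carbanion's lone pair occupies the p orbital — every position has a p orbital, so the cyclic π system is continuous.
Counting π electrons: 3 × 2 = 6 from the double-bond units + 2 from the CH(-) atom = 8.
8 = 4(2); a planar, fully conjugated 4n system is antiaromatic.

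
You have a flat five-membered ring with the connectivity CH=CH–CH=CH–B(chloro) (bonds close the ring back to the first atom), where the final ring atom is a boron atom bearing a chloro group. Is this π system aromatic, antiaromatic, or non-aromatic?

Check conjugation: every atom in a ring double bond is sp² and brings one electron to the p orbital; the boron has an empty p orbital — every position has a p orbital, so the cyclic π system is continuous.
Adding the contributions, 2 × 2 = 4 from the double-bond units + 0 from the B(chloro) atom = 4.
4 = 4(1); a planar, fully conjugated 4n system is antiaromatic.

Antiaromatic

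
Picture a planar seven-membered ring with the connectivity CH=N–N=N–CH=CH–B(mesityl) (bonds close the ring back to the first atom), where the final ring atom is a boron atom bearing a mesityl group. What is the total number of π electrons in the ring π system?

6

Check conjugation: every atom in a ring double bond is sp² and brings one electron to the p orbital; each =N– nitrogen is pyridine-type (lone pair in the sp² plane, one electron in the p orbital); the boron has an empty p orbital — every position has a p orbital, so the cyclic π system is continuous.
Adding the contributions, 3 × 2 = 6 from the double-bond units + 0 from the B(mesityl) atom = 6.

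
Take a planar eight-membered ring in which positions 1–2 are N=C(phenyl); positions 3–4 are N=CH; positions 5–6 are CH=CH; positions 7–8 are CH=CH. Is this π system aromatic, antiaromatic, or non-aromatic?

Antiaromatic

Check conjugation: the double-bond atoms are sp², each contributing one p electron; each =N– nitrogen is pyridine-type (lone pair in the sp² plane, one electron in the p orbital) — every position has a p orbital, so the cyclic π system is continuous.
Tallying contributions gives 4 × 2 = 8 from the 4 double-bond units.
8 = 4(2); a planar, fully conjugated 4n system is antiaromatic.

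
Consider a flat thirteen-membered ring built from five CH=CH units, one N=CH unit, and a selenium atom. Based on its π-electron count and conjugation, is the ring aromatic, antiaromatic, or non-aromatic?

Aromatic

Every ring atom contributes a p orbital perpendicular to the ring (every atom in a ring double bond is sp² and brings one electron to the p orbital; each =N– nitrogen is pyridine-type (lone pair in the sp² plane, one electron in the p orbital); the selenium donates one lone pair from its p orbital), so the π system is cyclic and fully conjugated.
Counting π electrons: 6 × 2 = 12 from the double-bond units + 2 from the Se atom = 14.
Since 14 = 4·3 + 2, the ring meets the 4n+2 criterion.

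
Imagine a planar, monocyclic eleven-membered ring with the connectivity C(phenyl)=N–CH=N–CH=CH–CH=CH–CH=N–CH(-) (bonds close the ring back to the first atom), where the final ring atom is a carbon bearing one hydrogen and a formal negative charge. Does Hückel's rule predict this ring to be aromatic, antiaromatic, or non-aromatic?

Antiaromatic

Every ring atom contributes a p orbital perpendicular to the ring (every atom in a ring double bond is sp² and brings one electron to the p orbital; each =N– nitrogen is pyridine-type (lone pair in the sp² plane, one electron in the p orbital); the carbanion's lone pair occupies the p orbital), so the π system is cyclic and fully conjugated.
Adding the contributions, 5 × 2 = 10 from the double-bond units + 2 from the CH(-) atom = 12.
A 4n π count (12, n = 3) in a planar conjugated ring means antiaromatic.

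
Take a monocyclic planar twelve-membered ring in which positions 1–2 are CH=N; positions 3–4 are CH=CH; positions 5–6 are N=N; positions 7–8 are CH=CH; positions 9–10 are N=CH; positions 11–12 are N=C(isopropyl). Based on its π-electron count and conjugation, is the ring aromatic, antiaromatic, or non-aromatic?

All ring atoms are sp² and supply a p orbital to the ring (every atom in a ring double bond is sp² and brings one electron to the p orbital; each =N– nitrogen is pyridine-type (lone pair in the sp² plane, one electron in the p orbital)); the conjugation is uninterrupted.
Tallying contributions gives 6 × 2 = 12 from the 6 double-bond units.
With 12 = 4·3 π electrons, Hückel's rule classifies the planar ring as antiaromatic.

Antiaromatic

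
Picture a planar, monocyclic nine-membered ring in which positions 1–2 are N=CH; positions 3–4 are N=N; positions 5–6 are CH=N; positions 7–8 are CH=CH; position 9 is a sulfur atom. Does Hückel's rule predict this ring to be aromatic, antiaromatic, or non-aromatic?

Aromatic

All ring atoms are sp² and supply a p orbital to the ring (the double-bond atoms are sp², each contributing one p electron; the doubly-bonded nitrogens are pyridine-type — their lone pairs lie in the ring plane, leaving one electron in the p orbital; the sulfur donates one lone pair from its p orbital); the conjugation is uninterrupted.
Adding the contributions, 4 × 2 = 8 from the double-bond units + 2 from the S atom = 10.
Since 10 = 4·2 + 2, the ring meets the 4n+2 criterion.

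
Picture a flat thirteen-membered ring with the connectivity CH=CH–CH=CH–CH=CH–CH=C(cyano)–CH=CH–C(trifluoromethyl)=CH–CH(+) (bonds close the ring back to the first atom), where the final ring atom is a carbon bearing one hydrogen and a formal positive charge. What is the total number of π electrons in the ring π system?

12

The p orbitals form a continuous loop: every atom in a ring double bond is sp² and brings one electron to the p orbital; the carbocation has an empty p orbital. The ring is fully conjugated.
Counting π electrons: 6 × 2 = 12 from the double-bond units + 0 from the CH(+) atom = 12.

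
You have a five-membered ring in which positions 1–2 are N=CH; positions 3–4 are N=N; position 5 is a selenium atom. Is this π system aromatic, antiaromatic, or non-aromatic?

Aromatic

The p orbitals form a continuous loop: each doubly-bonded ring atom is sp² with one p-orbital electron; the doubly-bonded nitrogens are pyridine-type — their lone pairs lie in the ring plane, leaving one electron in the p orbital; the selenium donates one lone pair from its p orbital. The ring is fully conjugated.
π-electron count: 2 × 2 = 4 from the double-bond units + 2 from the Se atom = 6.
Since 6 = 4·1 + 2, the ring meets the 4n+2 criterion.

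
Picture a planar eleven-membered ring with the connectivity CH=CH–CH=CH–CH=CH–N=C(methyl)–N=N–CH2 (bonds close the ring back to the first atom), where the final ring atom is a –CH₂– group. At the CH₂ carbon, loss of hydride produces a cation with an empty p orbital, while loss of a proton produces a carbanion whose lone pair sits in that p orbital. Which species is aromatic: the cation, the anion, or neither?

The cation

In either ion the ring is fully conjugated: every atom, including the new sp² carbon, supplies a p orbital.
Cation: 5 × 2 + 0 = 10 π electrons → 4(2)+2, aromatic.
Anion: 5 × 2 + 2 = 12 π electrons → 4(3), antiaromatic.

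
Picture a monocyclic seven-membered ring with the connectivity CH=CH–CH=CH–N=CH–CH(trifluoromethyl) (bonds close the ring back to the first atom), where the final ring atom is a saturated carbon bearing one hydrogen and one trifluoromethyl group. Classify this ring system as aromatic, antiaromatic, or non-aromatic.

At the CH(trifluoromethyl) position, that saturated carbon is sp³ and has no p orbital in the ring π system; the ring's p-orbital overlap is broken there.
Broken conjugation rules out both aromaticity and antiaromaticity.

Non-aromatic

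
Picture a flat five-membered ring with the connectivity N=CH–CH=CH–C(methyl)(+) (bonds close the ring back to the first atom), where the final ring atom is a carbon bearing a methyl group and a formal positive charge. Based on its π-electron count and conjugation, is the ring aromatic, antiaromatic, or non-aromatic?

Antiaromatic

The p orbitals form a continuous loop: each doubly-bonded ring atom is sp² with one p-orbital electron; each =N– nitrogen is pyridine-type (lone pair in the sp² plane, one electron in the p orbital); the carbocation has an empty p orbital. The ring is fully conjugated.
π-electron count: 2 × 2 = 4 from the double-bond units + 0 from the C(methyl)(+) atom = 4.
4 = 4(1); a planar, fully conjugated 4n system is antiaromatic.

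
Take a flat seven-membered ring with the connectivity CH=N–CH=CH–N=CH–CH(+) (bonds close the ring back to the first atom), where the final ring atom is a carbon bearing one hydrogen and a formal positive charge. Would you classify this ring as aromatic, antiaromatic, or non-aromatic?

Aromatic

Check conjugation: each doubly-bonded ring atom is sp² with one p-orbital electron; the doubly-bonded nitrogens are pyridine-type — their lone pairs lie in the ring plane, leaving one electron in the p orbital; the carbocation has an empty p orbital — every position has a p orbital, so the cyclic π system is continuous.
π-electron count: 3 × 2 = 6 from the double-bond units + 0 from the CH(+) atom = 6.
That gives a 4n+2 count (6, n = 1).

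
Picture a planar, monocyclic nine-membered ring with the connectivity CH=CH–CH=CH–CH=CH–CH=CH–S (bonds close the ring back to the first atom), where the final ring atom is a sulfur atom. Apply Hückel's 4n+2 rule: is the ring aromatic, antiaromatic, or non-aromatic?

Aromatic

The p orbitals form a continuous loop: the double-bond atoms are sp², each contributing one p electron; the sulfur donates one lone pair from its p orbital. The ring is fully conjugated.
Adding the contributions, 4 × 2 = 8 from the double-bond units + 2 from the S atom = 10.
Since 10 = 4·2 + 2, the ring meets the 4n+2 criterion.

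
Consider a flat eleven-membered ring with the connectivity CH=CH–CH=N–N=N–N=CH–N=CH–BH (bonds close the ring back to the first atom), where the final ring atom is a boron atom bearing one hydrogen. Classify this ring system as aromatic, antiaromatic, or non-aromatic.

All ring atoms are sp² and supply a p orbital to the ring (every atom in a ring double bond is sp² and brings one electron to the p orbital; each sp² =N– keeps its lone pair in-plane and puts one electron into the π system; the boron has an empty p orbital); the conjugation is uninterrupted.
π-electron count: 5 × 2 = 10 from the double-bond units + 0 from the BH atom = 10.
Since 10 = 4·2 + 2, the ring meets the 4n+2 criterion.

Aromatic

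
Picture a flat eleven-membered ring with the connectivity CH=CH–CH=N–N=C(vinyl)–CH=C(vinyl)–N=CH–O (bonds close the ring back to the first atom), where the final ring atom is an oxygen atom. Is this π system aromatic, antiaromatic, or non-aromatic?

Antiaromatic

Check conjugation: every atom in a ring double bond is sp² and brings one electron to the p orbital; the doubly-bonded nitrogens are pyridine-type — their lone pairs lie in the ring plane, leaving one electron in the p orbital; the oxygen donates one lone pair from its p orbital — every position has a p orbital, so the cyclic π system is continuous.
Adding the contributions, 5 × 2 = 10 from the double-bond units + 2 from the O atom = 12.
12 = 4(3); a planar, fully conjugated 4n system is antiaromatic.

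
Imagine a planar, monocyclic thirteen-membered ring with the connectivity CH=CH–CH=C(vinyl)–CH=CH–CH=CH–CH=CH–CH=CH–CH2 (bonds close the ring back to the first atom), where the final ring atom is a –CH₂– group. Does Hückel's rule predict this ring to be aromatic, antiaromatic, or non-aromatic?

Because the tetrahedral CH₂ carbon is sp³ and has no p orbital in the ring π system at the CH2 position, the π system cannot extend all the way around the ring.
Without a continuous loop of overlapping p orbitals the Hückel electron count never comes into play.

Non-aromatic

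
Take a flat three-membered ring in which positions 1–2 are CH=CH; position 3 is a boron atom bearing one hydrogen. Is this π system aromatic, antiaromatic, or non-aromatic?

Check conjugation: the double-bond atoms are sp², each contributing one p electron; the boron has an empty p orbital — every position has a p orbital, so the cyclic π system is continuous.
Tallying contributions gives 1 × 2 = 2 from the double-bond unit + 0 from the BH atom = 2.
That gives a 4n+2 count (2, n = 0).

Aromatic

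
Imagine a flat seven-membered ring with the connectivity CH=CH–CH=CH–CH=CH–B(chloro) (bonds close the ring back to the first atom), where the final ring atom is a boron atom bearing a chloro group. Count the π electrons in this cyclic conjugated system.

6

All ring atoms are sp² and supply a p orbital to the ring (each doubly-bonded ring atom is sp² with one p-orbital electron; the boron has an empty p orbital); the conjugation is uninterrupted.
Counting π electrons: 3 × 2 = 6 from the double-bond units + 0 from the B(chloro) atom = 6.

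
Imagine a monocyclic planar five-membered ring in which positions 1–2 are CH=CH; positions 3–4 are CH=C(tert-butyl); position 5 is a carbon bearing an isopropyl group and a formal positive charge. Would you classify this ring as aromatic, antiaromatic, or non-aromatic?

All ring atoms are sp² and supply a p orbital to the ring (every atom in a ring double bond is sp² and brings one electron to the p orbital; the carbocation has an empty p orbital); the conjugation is uninterrupted.
Tallying contributions gives 2 × 2 = 4 from the double-bond units + 0 from the C(isopropyl)(+) atom = 4.
4 is a 4n count (n = 1), so the planar conjugated ring is antiaromatic.

Antiaromatic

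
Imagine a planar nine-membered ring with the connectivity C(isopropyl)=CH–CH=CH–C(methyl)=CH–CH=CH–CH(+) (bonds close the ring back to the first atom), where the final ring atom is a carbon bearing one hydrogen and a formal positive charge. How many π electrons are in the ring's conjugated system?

The p orbitals form a continuous loop: the double-bond atoms are sp², each contributing one p electron; the carbocation has an empty p orbital. The ring is fully conjugated.
Counting π electrons: 4 × 2 = 8 from the double-bond units + 0 from the CH(+) atom = 8.

8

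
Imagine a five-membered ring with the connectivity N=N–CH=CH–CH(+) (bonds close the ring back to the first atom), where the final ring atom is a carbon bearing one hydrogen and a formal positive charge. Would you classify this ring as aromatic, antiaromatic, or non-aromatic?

Antiaromatic

All ring atoms are sp² and supply a p orbital to the ring (the double-bond atoms are sp², each contributing one p electron; each =N– nitrogen is pyridine-type (lone pair in the sp² plane, one electron in the p orbital); the carbocation has an empty p orbital); the conjugation is uninterrupted.
π-electron count: 2 × 2 = 4 from the double-bond units + 0 from the CH(+) atom = 4.
With 4 = 4·1 π electrons, Hückel's rule classifies the planar ring as antiaromatic.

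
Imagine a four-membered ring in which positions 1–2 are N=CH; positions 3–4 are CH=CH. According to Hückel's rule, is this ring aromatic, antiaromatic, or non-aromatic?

Antiaromatic

All ring atoms are sp² and supply a p orbital to the ring (each doubly-bonded ring atom is sp² with one p-orbital electron; each =N– nitrogen is pyridine-type (lone pair in the sp² plane, one electron in the p orbital)); the conjugation is uninterrupted.
Counting π electrons: 2 × 2 = 4 from the 2 double-bond units.
A 4n π count (4, n = 1) in a planar conjugated ring means antiaromatic.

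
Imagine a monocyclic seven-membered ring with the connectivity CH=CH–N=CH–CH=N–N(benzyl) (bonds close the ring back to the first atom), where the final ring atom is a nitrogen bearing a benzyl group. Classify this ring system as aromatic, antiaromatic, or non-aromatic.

Every ring atom contributes a p orbital perpendicular to the ring (the double-bond atoms are sp², each contributing one p electron; the doubly-bonded nitrogens are pyridine-type — their lone pairs lie in the ring plane, leaving one electron in the p orbital; the pyrrole-type nitrogen donates its lone pair from the p orbital), so the π system is cyclic and fully conjugated.
π-electron count: 3 × 2 = 6 from the double-bond units + 2 from the N(benzyl) atom = 8.
8 is a 4n count (n = 2), so the planar conjugated ring is antiaromatic.

Antiaromatic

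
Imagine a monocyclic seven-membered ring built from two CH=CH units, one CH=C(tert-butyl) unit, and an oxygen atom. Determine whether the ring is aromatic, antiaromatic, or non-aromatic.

Check conjugation: every atom in a ring double bond is sp² and brings one electron to the p orbital; the oxygen donates one lone pair from its p orbital — every position has a p orbital, so the cyclic π system is continuous.
π-electron count: 3 × 2 = 6 from the double-bond units + 2 from the O atom = 8.
8 = 4(2); a planar, fully conjugated 4n system is antiaromatic.

Antiaromatic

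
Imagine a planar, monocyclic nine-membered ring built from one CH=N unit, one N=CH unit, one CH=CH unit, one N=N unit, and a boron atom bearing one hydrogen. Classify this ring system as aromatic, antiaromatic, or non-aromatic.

Check conjugation: each doubly-bonded ring atom is sp² with one p-orbital electron; each sp² =N– keeps its lone pair in-plane and puts one electron into the π system; the boron has an empty p orbital — every position has a p orbital, so the cyclic π system is continuous.
Counting π electrons: 4 × 2 = 8 from the double-bond units + 0 from the BH atom = 8.
A 4n π count (8, n = 2) in a planar conjugated ring means antiaromatic.

Antiaromatic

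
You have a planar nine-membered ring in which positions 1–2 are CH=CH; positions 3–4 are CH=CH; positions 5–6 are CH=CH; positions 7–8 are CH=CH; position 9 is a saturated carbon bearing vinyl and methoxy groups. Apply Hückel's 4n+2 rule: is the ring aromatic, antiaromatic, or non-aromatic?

Non-aromatic

Because that saturated carbon is sp³ and has no p orbital in the ring π system at the C(vinyl)(methoxy) position, the π system cannot extend all the way around the ring.
A ring that is not fully conjugated cannot be aromatic or antiaromatic regardless of its π-electron count.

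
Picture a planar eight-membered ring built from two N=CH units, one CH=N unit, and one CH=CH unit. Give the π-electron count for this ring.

Check conjugation: the double-bond atoms are sp², each contributing one p electron; each =N– nitrogen is pyridine-type (lone pair in the sp² plane, one electron in the p orbital) — every position has a p orbital, so the cyclic π system is continuous.
Tallying contributions gives 4 × 2 = 8 from the 4 double-bond units.

8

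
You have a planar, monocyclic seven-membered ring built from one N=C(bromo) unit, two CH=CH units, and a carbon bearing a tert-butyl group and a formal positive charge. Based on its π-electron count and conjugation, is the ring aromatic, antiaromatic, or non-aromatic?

Aromatic

Check conjugation: each doubly-bonded ring atom is sp² with one p-orbital electron; each =N– nitrogen is pyridine-type (lone pair in the sp² plane, one electron in the p orbital); the carbocation has an empty p orbital — every position has a p orbital, so the cyclic π system is continuous.
Counting π electrons: 3 × 2 = 6 from the double-bond units + 0 from the C(tert-butyl)(+) atom = 6.
Since 6 = 4·1 + 2, the ring meets the 4n+2 criterion.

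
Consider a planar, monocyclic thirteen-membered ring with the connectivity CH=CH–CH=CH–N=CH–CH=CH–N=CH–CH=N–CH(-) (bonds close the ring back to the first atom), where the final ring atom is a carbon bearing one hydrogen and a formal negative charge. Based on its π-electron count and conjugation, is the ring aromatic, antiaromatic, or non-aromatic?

Aromatic

Every ring atom contributes a p orbital perpendicular to the ring (each doubly-bonded ring atom is sp² with one p-orbital electron; each =N– nitrogen is pyridine-type (lone pair in the sp² plane, one electron in the p orbital); the carbanion's lone pair occupies the p orbital), so the π system is cyclic and fully conjugated.
π-electron count: 6 × 2 = 12 from the double-bond units + 2 from the CH(-) atom = 14.
That gives a 4n+2 count (14, n = 3).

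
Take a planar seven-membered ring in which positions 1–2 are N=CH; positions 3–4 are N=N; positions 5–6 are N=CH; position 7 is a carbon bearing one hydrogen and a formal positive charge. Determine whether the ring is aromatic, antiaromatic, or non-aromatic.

Check conjugation: each doubly-bonded ring atom is sp² with one p-orbital electron; each =N– nitrogen is pyridine-type (lone pair in the sp² plane, one electron in the p orbital); the carbocation has an empty p orbital — every position has a p orbital, so the cyclic π system is continuous.
Tallying contributions gives 3 × 2 = 6 from the double-bond units + 0 from the CH(+) atom = 6.
That gives a 4n+2 count (6, n = 1).

Aromatic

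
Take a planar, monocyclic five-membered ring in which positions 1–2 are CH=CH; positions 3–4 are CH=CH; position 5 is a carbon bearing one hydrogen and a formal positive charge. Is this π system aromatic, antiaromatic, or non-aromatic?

Antiaromatic

Check conjugation: each doubly-bonded ring atom is sp² with one p-orbital electron; the carbocation has an empty p orbital — every position has a p orbital, so the cyclic π system is continuous.
Counting π electrons: 2 × 2 = 4 from the double-bond units + 0 from the CH(+) atom = 4.
4 = 4(1); a planar, fully conjugated 4n system is antiaromatic.
This is the cyclopentadienyl cation.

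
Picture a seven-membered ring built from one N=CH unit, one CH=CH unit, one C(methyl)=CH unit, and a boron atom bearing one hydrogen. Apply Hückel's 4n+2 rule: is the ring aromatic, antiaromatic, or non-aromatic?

Aromatic

Check conjugation: each doubly-bonded ring atom is sp² with one p-orbital electron; the doubly-bonded nitrogens are pyridine-type — their lone pairs lie in the ring plane, leaving one electron in the p orbital; the boron has an empty p orbital — every position has a p orbital, so the cyclic π system is continuous.
π-electron count: 3 × 2 = 6 from the double-bond units + 0 from the BH atom = 6.
6 = 4(1) + 2, which satisfies Hückel's 4n+2 rule.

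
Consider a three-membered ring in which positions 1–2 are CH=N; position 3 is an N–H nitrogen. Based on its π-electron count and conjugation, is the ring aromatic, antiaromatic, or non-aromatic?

Check conjugation: each doubly-bonded ring atom is sp² with one p-orbital electron; the doubly-bonded nitrogens are pyridine-type — their lone pairs lie in the ring plane, leaving one electron in the p orbital; the pyrrole-type nitrogen donates its lone pair from the p orbital — every position has a p orbital, so the cyclic π system is continuous.
Counting π electrons: 1 × 2 = 2 from the double-bond unit + 2 from the NH atom = 4.
With 4 = 4·1 π electrons, Hückel's rule classifies the planar ring as antiaromatic.

Antiaromatic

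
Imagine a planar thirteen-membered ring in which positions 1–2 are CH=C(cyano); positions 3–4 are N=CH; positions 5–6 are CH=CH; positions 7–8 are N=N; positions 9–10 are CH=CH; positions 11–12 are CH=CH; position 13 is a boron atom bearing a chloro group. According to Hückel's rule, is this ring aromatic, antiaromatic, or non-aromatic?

All ring atoms are sp² and supply a p orbital to the ring (every atom in a ring double bond is sp² and brings one electron to the p orbital; the doubly-bonded nitrogens are pyridine-type — their lone pairs lie in the ring plane, leaving one electron in the p orbital; the boron has an empty p orbital); the conjugation is uninterrupted.
Counting π electrons: 6 × 2 = 12 from the double-bond units + 0 from the B(chloro) atom = 12.
12 is a 4n count (n = 3), so the planar conjugated ring is antiaromatic.

Antiaromatic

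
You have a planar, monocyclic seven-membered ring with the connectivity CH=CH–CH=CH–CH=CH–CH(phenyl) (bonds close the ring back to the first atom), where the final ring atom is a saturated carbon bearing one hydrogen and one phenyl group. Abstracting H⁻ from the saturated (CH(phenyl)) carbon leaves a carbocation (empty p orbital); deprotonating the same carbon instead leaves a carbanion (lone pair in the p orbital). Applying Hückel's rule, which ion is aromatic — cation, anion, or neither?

Both ions have a continuous loop of p orbitals — each ring atom is sp².
Cation: 3 × 2 + 0 = 6 π electrons → 4(1)+2, aromatic.
Anion: 3 × 2 + 2 = 8 π electrons → 4(2), antiaromatic.

The cation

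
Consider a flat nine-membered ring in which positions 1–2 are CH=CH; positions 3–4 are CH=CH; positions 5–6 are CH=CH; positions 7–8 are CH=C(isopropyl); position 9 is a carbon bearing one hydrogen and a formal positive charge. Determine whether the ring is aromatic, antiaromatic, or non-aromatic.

Check conjugation: each doubly-bonded ring atom is sp² with one p-orbital electron; the carbocation has an empty p orbital — every position has a p orbital, so the cyclic π system is continuous.
π-electron count: 4 × 2 = 8 from the double-bond units + 0 from the CH(+) atom = 8.
With 8 = 4·2 π electrons, Hückel's rule classifies the planar ring as antiaromatic.

Antiaromatic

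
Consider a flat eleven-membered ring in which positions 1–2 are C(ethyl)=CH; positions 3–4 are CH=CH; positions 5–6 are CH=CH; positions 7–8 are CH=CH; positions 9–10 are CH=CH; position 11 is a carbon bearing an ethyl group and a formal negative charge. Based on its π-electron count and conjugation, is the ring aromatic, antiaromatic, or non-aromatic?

Every ring atom contributes a p orbital perpendicular to the ring (each doubly-bonded ring atom is sp² with one p-orbital electron; the carbanion's lone pair occupies the p orbital), so the π system is cyclic and fully conjugated.
π-electron count: 5 × 2 = 10 from the double-bond units + 2 from the C(ethyl)(-) atom = 12.
A 4n π count (12, n = 3) in a planar conjugated ring means antiaromatic.

Antiaromatic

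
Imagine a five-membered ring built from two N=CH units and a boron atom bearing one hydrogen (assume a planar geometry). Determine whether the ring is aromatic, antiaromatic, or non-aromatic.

All ring atoms are sp² and supply a p orbital to the ring (the double-bond atoms are sp², each contributing one p electron; each =N– nitrogen is pyridine-type (lone pair in the sp² plane, one electron in the p orbital); the boron has an empty p orbital); the conjugation is uninterrupted.
Tallying contributions gives 2 × 2 = 4 from the double-bond units + 0 from the BH atom = 4.
4 = 4(1); a planar, fully conjugated 4n system is antiaromatic.

Antiaromatic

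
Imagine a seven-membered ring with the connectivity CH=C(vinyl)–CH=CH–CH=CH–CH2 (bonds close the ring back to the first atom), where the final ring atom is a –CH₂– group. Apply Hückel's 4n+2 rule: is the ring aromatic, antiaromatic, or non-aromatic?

Because the tetrahedral CH₂ carbon is sp³ and has no p orbital in the ring π system at the CH2 position, the π system cannot extend all the way around the ring.
Broken conjugation rules out both aromaticity and antiaromaticity.

Non-aromatic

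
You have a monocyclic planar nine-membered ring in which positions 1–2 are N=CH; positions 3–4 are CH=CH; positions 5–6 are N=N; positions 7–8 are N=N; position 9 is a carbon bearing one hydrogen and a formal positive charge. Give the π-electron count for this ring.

8

The p orbitals form a continuous loop: every atom in a ring double bond is sp² and brings one electron to the p orbital; the doubly-bonded nitrogens are pyridine-type — their lone pairs lie in the ring plane, leaving one electron in the p orbital; the carbocation has an empty p orbital. The ring is fully conjugated.
Counting π electrons: 4 × 2 = 8 from the double-bond units + 0 from the CH(+) atom = 8.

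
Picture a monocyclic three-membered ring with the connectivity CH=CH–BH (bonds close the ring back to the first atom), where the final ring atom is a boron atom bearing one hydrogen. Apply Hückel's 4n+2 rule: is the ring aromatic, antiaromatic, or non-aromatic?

All ring atoms are sp² and supply a p orbital to the ring (each doubly-bonded ring atom is sp² with one p-orbital electron; the boron has an empty p orbital); the conjugation is uninterrupted.
π-electron count: 1 × 2 = 2 from the double-bond unit + 0 from the BH atom = 2.
That gives a 4n+2 count (2, n = 0).

Aromatic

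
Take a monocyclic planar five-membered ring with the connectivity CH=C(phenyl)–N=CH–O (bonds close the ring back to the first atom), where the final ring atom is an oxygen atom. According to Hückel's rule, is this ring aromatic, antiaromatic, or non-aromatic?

The p orbitals form a continuous loop: each doubly-bonded ring atom is sp² with one p-orbital electron; the doubly-bonded nitrogens are pyridine-type — their lone pairs lie in the ring plane, leaving one electron in the p orbital; the oxygen donates one lone pair from its p orbital. The ring is fully conjugated.
Tallying contributions gives 2 × 2 = 4 from the double-bond units + 2 from the O atom = 6.
Since 6 = 4·1 + 2, the ring meets the 4n+2 criterion.

Aromatic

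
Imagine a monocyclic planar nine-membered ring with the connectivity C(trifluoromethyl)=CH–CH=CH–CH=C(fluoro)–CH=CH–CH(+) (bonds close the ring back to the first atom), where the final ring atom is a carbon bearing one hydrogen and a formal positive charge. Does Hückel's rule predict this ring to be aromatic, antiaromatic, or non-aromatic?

The p orbitals form a continuous loop: the double-bond atoms are sp², each contributing one p electron; the carbocation has an empty p orbital. The ring is fully conjugated.
Adding the contributions, 4 × 2 = 8 from the double-bond units + 0 from the CH(+) atom = 8.
8 = 4(2); a planar, fully conjugated 4n system is antiaromatic.

Antiaromatic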